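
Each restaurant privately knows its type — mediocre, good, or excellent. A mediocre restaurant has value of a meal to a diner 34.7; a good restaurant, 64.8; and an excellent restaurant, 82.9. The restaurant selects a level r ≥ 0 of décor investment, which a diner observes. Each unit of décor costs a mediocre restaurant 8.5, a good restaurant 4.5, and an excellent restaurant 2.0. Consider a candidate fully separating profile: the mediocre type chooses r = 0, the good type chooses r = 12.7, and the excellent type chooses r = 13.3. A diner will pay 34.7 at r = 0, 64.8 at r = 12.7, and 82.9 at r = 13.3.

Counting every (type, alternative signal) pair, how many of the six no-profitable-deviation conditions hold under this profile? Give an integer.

Excellent (own payoff 82.9 − 2.0×13.3 = 56.3): to r=0 gives 34.7 → no gain ✓; to r=12.7 gives 64.8 − 2.0×12.7 = 39.4 → no gain ✓.
Mediocre (own payoff 34.7): to r=12.7 gives 64.8 − 8.5×12.7 = -43.15 → no gain ✓; to r=13.3 gives 82.9 − 8.5×13.3 = -30.15 → no gain ✓.
Good (own payoff 64.8 − 4.5×12.7 = 7.65): to r=0 gives 34.7 → profitable ✗; to r=13.3 gives 82.9 − 4.5×13.3 = 23.05 → profitable ✗.
4 of the 6 constraints hold; not an equilibrium.

4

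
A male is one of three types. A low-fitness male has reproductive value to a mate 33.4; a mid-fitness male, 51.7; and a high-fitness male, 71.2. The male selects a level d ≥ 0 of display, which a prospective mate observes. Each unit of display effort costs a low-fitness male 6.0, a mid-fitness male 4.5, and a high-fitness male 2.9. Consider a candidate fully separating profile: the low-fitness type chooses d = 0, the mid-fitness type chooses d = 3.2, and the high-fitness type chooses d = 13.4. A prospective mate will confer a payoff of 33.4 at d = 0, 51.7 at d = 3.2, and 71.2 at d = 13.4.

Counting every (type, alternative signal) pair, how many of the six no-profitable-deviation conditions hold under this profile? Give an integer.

High-fitness (own payoff 71.2 − 2.9×13.4 = 32.34): to d=0 gives 33.4 → profitable ✗; to d=3.2 gives 51.7 − 2.9×3.2 = 42.42 → profitable ✗.
Mid-fitness (own payoff 51.7 − 4.5×3.2 = 37.3): to d=0 gives 33.4 → no gain ✓; to d=13.4 gives 71.2 − 4.5×13.4 = 10.9 → no gain ✓.
Low-fitness (own payoff 33.4): to d=3.2 gives 51.7 − 6.0×3.2 = 32.5 → no gain ✓; to d=13.4 gives 71.2 − 6.0×13.4 = -9.2 → no gain ✓.
4 of the 6 constraints hold; not an equilibrium.

4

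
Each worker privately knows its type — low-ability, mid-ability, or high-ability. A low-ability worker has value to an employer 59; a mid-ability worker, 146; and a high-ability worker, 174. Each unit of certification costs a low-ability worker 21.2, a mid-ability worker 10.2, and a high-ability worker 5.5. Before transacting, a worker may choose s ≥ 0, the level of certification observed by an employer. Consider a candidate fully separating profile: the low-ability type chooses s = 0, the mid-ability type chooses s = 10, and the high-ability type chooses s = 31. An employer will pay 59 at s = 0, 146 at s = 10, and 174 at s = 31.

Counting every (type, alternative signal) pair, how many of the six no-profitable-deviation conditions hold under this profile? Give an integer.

High-ability (own payoff 174 − 5.5×31 = 3.5): to s=0 gives 59 → profitable ✗; to s=10 gives 146 − 5.5×10 = 91 → profitable ✗.
Low-ability (own payoff 59): to s=10 gives 146 − 21.2×10 = -66 → no gain ✓; to s=31 gives 174 − 21.2×31 = -483.2 → no gain ✓.
Mid-ability (own payoff 146 − 10.2×10 = 44): to s=0 gives 59 → profitable ✗; to s=31 gives 174 − 10.2×31 = -142.2 → no gain ✓.
3 of the 6 constraints hold; not an equilibrium.

3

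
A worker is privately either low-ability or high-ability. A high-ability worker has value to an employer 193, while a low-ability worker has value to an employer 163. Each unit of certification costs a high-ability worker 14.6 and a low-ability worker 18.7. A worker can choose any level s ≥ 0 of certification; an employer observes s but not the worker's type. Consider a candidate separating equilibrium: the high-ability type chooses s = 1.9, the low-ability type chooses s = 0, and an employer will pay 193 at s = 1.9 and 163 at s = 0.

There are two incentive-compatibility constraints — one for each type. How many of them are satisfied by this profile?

2

High-ability type: signal → 193 − 14.6 × 1.9 = 165.26; deviate to 0 → 163. IC holds (165.26 ≥ 163).
Low-ability type: stay at 0 → 163; mimic → 193 − 18.7 × 1.9 = 157.47. IC holds (163 ≥ 157.47).
2 of 2 constraints hold, so this is a separating equilibrium.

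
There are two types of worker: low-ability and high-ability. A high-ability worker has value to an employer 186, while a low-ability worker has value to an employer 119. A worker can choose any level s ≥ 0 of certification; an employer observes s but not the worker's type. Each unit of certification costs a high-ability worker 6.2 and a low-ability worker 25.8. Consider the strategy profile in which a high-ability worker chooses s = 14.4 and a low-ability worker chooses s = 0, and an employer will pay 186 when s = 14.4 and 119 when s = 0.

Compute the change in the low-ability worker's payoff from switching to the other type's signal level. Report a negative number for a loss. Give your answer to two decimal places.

-304.52

Playing s = 0 the low-ability worker receives 119.
Deviating to s = 14.4 brings payment 186 at cost 25.8 × 14.4 = 371.52, netting -185.52.
Gain from deviating: -185.52 − 119 = -304.52.
The gain is negative, so the low-ability type's incentive-compatibility constraint is satisfied.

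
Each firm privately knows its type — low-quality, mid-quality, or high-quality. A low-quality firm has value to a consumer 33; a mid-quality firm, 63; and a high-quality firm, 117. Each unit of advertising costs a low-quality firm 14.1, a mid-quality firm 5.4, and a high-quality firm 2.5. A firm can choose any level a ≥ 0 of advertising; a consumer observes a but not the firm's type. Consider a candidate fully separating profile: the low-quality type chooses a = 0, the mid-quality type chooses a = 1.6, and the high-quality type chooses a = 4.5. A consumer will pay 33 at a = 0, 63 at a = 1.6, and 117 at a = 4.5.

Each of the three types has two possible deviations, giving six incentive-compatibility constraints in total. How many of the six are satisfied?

3

Low-quality (own payoff 33): to a=1.6 gives 63 − 14.1×1.6 = 40.44 → profitable ✗; to a=4.5 gives 117 − 14.1×4.5 = 53.55 → profitable ✗.
Mid-quality (own payoff 63 − 5.4×1.6 = 54.36): to a=0 gives 33 → no gain ✓; to a=4.5 gives 117 − 5.4×4.5 = 92.7 → profitable ✗.
High-quality (own payoff 117 − 2.5×4.5 = 105.75): to a=0 gives 33 → no gain ✓; to a=1.6 gives 63 − 2.5×1.6 = 59 → no gain ✓.
3 of the 6 constraints hold; not an equilibrium.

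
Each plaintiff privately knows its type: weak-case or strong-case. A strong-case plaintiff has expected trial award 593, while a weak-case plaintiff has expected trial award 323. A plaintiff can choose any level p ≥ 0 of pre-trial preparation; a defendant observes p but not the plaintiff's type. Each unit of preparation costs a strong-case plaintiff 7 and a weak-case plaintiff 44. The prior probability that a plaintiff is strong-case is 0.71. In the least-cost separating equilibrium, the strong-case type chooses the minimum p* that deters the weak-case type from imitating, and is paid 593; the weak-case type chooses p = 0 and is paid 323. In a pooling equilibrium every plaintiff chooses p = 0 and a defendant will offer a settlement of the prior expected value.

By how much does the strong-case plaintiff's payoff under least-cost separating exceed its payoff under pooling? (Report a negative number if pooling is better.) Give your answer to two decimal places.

35.35

Least-cost separating signal: p* solves 323 = 593 − 44·p*, so p* = (593 − 323)/44 ≈ 6.1364.
Strong-case type's separating payoff: 593 − 7 × p* = 593 − 7 × (593 − 323)/44 = 593 − 1890/44 ≈ 550.0455.
Pooling payoff: 0.71 × 593 + 0.29 × 323 = 514.7.
Difference: 550.0455 − 514.7 = 35.3455, i.e. 35.35 to two decimal places.
The strong-case type prefers to separate.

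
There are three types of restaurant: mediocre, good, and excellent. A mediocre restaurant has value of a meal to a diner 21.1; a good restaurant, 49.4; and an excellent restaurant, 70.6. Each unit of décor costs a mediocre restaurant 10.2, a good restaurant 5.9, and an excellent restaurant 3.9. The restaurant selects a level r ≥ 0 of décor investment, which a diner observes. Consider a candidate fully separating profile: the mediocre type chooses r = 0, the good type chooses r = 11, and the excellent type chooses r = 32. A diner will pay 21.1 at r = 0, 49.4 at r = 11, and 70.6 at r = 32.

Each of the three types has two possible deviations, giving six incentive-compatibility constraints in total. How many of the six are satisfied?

3

Excellent (own payoff 70.6 − 3.9×32 = -54.2): to r=0 gives 21.1 → profitable ✗; to r=11 gives 49.4 − 3.9×11 = 6.5 → profitable ✗.
Good (own payoff 49.4 − 5.9×11 = -15.5): to r=0 gives 21.1 → profitable ✗; to r=32 gives 70.6 − 5.9×32 = -118.2 → no gain ✓.
Mediocre (own payoff 21.1): to r=11 gives 49.4 − 10.2×11 = -62.8 → no gain ✓; to r=32 gives 70.6 − 10.2×32 = -255.8 → no gain ✓.
3 of the 6 constraints hold; not an equilibrium.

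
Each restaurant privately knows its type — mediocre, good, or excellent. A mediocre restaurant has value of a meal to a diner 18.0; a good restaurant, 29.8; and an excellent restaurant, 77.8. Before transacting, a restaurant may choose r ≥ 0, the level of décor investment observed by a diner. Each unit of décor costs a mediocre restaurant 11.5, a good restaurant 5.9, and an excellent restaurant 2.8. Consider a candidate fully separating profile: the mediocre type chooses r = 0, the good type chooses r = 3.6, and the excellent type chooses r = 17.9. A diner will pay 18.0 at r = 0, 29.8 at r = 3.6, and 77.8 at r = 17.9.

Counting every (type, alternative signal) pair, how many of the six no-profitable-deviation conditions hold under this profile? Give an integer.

5

Mediocre (own payoff 18.0): to r=3.6 gives 29.8 − 11.5×3.6 = -11.6 → no gain ✓; to r=17.9 gives 77.8 − 11.5×17.9 = -128.05 → no gain ✓.
Excellent (own payoff 77.8 − 2.8×17.9 = 27.68): to r=0 gives 18.0 → no gain ✓; to r=3.6 gives 29.8 − 2.8×3.6 = 19.72 → no gain ✓.
Good (own payoff 29.8 − 5.9×3.6 = 8.56): to r=0 gives 18.0 → profitable ✗; to r=17.9 gives 77.8 − 5.9×17.9 = -27.81 → no gain ✓.
5 of the 6 constraints hold; not an equilibrium.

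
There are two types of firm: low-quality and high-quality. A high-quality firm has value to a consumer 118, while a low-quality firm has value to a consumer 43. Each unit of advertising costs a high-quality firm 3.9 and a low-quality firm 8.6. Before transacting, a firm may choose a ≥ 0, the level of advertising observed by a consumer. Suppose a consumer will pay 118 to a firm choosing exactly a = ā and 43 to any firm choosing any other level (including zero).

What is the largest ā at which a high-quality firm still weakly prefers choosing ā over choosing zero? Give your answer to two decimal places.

Choosing ā yields the high-quality type 118 − 3.9·ā; choosing zero yields 43.
The high-quality type is indifferent at 118 − 3.9·ā = 43, i.e. ā = (118 − 43) / 3.9 ≈ 19.23.
For any ā above 19.23 the high-quality type would rather pool at zero, so separation collapses.

19.23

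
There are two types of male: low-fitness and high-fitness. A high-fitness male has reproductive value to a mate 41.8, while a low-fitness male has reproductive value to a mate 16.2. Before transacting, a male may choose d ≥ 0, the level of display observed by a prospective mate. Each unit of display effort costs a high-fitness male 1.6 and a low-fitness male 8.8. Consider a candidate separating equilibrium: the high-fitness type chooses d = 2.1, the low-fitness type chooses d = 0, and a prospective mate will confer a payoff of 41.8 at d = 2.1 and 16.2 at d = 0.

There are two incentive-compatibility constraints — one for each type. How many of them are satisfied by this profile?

High-fitness type: signal → 41.8 − 1.6 × 2.1 = 38.44; deviate to 0 → 16.2. IC holds (38.44 ≥ 16.2).
Low-fitness type: stay at 0 → 16.2; mimic → 41.8 − 8.8 × 2.1 = 23.32. IC fails (16.2 < 23.32).
1 of 2 constraints hold, so this profile is not an equilibrium.

1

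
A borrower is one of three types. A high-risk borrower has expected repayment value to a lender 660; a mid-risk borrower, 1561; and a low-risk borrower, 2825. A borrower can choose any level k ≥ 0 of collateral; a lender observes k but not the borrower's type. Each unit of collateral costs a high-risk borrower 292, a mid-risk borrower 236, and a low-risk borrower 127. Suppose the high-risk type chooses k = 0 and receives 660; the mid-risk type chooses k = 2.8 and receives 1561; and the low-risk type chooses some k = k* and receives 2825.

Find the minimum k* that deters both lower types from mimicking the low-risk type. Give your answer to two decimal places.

8.16

High-risk type (on-path payoff 660) won't mimic when 660 ≥ 2825 − 292·k*, i.e. k* ≥ 7.41.
Mid-risk type (on-path payoff 1561 − 236×2.8 = 900.2) won't mimic when 900.2 ≥ 2825 − 236·k*, i.e. k* ≥ 8.16.
Both must hold, so k* = max(7.41, 8.16) = 8.16. The mid-risk type's constraint binds.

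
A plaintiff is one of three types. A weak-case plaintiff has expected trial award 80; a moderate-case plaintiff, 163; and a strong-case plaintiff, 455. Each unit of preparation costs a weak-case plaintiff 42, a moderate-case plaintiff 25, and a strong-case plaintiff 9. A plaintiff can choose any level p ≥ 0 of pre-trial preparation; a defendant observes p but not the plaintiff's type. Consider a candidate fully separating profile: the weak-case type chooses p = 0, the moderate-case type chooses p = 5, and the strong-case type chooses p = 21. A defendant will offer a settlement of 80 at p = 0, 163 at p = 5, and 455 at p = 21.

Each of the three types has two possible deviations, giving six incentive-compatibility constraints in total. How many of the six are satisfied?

5

Strong-case (own payoff 455 − 9×21 = 266): to p=0 gives 80 → no gain ✓; to p=5 gives 163 − 9×5 = 118 → no gain ✓.
Weak-case (own payoff 80): to p=5 gives 163 − 42×5 = -47 → no gain ✓; to p=21 gives 455 − 42×21 = -427 → no gain ✓.
Moderate-case (own payoff 163 − 25×5 = 38): to p=0 gives 80 → profitable ✗; to p=21 gives 455 − 25×21 = -70 → no gain ✓.
5 of the 6 constraints hold; not an equilibrium.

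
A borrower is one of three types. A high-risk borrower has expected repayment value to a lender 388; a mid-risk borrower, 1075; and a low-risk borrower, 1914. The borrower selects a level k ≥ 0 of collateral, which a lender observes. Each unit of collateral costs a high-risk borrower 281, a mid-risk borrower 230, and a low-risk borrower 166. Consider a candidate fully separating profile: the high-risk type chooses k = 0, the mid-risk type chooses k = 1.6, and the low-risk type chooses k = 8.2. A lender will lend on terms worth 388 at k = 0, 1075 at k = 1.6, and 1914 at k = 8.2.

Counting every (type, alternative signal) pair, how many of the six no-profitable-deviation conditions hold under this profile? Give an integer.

High-risk (own payoff 388): to k=1.6 gives 1075 − 281×1.6 = 625.4 → profitable ✗; to k=8.2 gives 1914 − 281×8.2 = -390.2 → no gain ✓.
Low-risk (own payoff 1914 − 166×8.2 = 552.8): to k=0 gives 388 → no gain ✓; to k=1.6 gives 1075 − 166×1.6 = 809.4 → profitable ✗.
Mid-risk (own payoff 1075 − 230×1.6 = 707): to k=0 gives 388 → no gain ✓; to k=8.2 gives 1914 − 230×8.2 = 28 → no gain ✓.
4 of the 6 constraints hold; not an equilibrium.

4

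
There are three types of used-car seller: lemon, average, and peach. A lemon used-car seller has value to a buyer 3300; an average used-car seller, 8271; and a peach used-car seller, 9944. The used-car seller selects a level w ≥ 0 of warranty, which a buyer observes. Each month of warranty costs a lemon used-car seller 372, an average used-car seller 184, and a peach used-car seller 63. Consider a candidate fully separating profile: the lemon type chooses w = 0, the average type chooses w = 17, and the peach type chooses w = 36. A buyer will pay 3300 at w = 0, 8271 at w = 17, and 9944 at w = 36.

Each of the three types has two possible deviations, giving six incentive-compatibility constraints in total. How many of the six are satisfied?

6

Average (own payoff 8271 − 184×17 = 5143): to w=0 gives 3300 → no gain ✓; to w=36 gives 9944 − 184×36 = 3320 → no gain ✓.
Peach (own payoff 9944 − 63×36 = 7676): to w=0 gives 3300 → no gain ✓; to w=17 gives 8271 − 63×17 = 7200 → no gain ✓.
Lemon (own payoff 3300): to w=17 gives 8271 − 372×17 = 1947 → no gain ✓; to w=36 gives 9944 − 372×36 = -3448 → no gain ✓.
6 of the 6 constraints hold; this profile is a separating equilibrium.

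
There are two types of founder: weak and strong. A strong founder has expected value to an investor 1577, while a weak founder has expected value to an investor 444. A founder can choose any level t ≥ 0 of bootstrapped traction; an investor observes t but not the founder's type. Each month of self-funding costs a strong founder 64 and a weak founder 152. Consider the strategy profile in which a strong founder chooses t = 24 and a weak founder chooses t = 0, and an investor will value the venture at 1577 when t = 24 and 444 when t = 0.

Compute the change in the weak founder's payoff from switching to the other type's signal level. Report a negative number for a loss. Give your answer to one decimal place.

Playing t = 0 the weak founder receives 444.
Deviating to t = 24 brings payment 1577 at cost 152 × 24 = 3648, netting -2071.
Gain from deviating: -2071 − 444 = -2515.0.
The gain is negative, so the weak type's incentive-compatibility constraint is satisfied.

-2515.0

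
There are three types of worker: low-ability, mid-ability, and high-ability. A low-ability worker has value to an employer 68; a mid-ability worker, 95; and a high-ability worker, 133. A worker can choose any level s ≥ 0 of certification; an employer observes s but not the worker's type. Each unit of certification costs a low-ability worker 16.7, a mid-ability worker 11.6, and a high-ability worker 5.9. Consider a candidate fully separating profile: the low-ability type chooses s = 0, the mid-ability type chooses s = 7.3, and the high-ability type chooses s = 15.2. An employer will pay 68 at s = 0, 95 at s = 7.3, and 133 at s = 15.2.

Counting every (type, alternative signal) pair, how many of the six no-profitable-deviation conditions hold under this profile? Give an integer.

High-ability (own payoff 133 − 5.9×15.2 = 43.32): to s=0 gives 68 → profitable ✗; to s=7.3 gives 95 − 5.9×7.3 = 51.93 → profitable ✗.
Mid-ability (own payoff 95 − 11.6×7.3 = 10.32): to s=0 gives 68 → profitable ✗; to s=15.2 gives 133 − 11.6×15.2 = -43.32 → no gain ✓.
Low-ability (own payoff 68): to s=7.3 gives 95 − 16.7×7.3 = -26.91 → no gain ✓; to s=15.2 gives 133 − 16.7×15.2 = -120.84 → no gain ✓.
3 of the 6 constraints hold; not an equilibrium.

3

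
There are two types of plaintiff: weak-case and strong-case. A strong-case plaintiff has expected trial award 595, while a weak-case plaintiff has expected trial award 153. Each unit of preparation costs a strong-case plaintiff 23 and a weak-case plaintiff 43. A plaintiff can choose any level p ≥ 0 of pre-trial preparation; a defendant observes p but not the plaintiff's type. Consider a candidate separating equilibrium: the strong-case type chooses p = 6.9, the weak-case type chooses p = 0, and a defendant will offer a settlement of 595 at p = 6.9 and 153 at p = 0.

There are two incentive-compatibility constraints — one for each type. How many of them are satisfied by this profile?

1

Strong-case type: signal → 595 − 23 × 6.9 = 436.3; deviate to 0 → 153. IC holds (436.3 ≥ 153).
Weak-case type: stay at 0 → 153; mimic → 595 − 43 × 6.9 = 298.3. IC fails (153 < 298.3).
1 of 2 constraints hold, so this profile is not an equilibrium.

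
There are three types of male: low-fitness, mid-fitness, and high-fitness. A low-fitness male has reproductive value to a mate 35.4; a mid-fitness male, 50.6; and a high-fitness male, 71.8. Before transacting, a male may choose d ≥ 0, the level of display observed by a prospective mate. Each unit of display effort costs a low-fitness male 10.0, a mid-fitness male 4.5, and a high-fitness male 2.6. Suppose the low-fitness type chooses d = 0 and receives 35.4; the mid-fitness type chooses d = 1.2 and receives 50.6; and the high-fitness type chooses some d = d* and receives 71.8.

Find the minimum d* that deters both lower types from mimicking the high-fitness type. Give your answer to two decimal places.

Mid-fitness type (on-path payoff 50.6 − 4.5×1.2 = 45.2) won't mimic when 45.2 ≥ 71.8 − 4.5·d*, i.e. d* ≥ 5.91.
Low-fitness type (on-path payoff 35.4) won't mimic when 35.4 ≥ 71.8 − 10.0·d*, i.e. d* ≥ 3.64.
Both must hold, so d* = max(3.64, 5.91) = 5.91. The mid-fitness type's constraint binds.

5.91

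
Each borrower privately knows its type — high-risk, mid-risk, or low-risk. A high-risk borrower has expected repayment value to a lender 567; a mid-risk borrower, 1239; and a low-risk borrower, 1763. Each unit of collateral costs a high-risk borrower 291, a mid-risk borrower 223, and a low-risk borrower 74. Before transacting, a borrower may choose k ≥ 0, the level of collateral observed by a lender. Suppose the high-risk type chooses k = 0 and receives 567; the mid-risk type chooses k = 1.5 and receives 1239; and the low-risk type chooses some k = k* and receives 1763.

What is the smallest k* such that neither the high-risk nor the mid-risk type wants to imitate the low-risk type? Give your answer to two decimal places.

High-risk type (on-path payoff 567) won't mimic when 567 ≥ 1763 − 291·k*, i.e. k* ≥ 4.11.
Mid-risk type (on-path payoff 1239 − 223×1.5 = 904.5) won't mimic when 904.5 ≥ 1763 − 223·k*, i.e. k* ≥ 3.85.
Both must hold, so k* = max(4.11, 3.85) = 4.11. The high-risk type's constraint binds.

4.11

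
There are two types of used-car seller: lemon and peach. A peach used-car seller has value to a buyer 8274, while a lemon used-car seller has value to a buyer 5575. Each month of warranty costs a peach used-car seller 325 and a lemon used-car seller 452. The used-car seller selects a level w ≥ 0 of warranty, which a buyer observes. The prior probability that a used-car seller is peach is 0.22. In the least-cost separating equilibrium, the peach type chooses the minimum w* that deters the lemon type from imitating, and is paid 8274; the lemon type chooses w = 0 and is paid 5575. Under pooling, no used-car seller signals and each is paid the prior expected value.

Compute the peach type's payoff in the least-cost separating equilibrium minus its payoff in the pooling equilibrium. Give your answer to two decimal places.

164.57

Least-cost separating signal: w* solves 5575 = 8274 − 452·w*, so w* = (8274 − 5575)/452 ≈ 5.9712.
Peach type's separating payoff: 8274 − 325 × w* = 8274 − 325 × (8274 − 5575)/452 = 8274 − 877175/452 ≈ 6333.3473.
Pooling payoff: 0.22 × 8274 + 0.78 × 5575 = 6168.78.
Difference: 6333.3473 − 6168.78 = 164.5673, i.e. 164.57 to two decimal places.
The peach type prefers to separate.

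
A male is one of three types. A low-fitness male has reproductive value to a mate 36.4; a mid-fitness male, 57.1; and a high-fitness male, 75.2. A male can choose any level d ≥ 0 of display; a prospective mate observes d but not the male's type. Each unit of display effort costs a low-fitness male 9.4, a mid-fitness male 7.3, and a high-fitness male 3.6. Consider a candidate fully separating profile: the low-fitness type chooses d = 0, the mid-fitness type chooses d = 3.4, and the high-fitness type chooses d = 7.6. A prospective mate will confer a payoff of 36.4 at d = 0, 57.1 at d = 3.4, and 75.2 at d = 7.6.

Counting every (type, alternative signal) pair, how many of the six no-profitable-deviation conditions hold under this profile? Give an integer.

High-fitness (own payoff 75.2 − 3.6×7.6 = 47.84): to d=0 gives 36.4 → no gain ✓; to d=3.4 gives 57.1 − 3.6×3.4 = 44.86 → no gain ✓.
Mid-fitness (own payoff 57.1 − 7.3×3.4 = 32.28): to d=0 gives 36.4 → profitable ✗; to d=7.6 gives 75.2 − 7.3×7.6 = 19.72 → no gain ✓.
Low-fitness (own payoff 36.4): to d=3.4 gives 57.1 − 9.4×3.4 = 25.14 → no gain ✓; to d=7.6 gives 75.2 − 9.4×7.6 = 3.76 → no gain ✓.
5 of the 6 constraints hold; not an equilibrium.

5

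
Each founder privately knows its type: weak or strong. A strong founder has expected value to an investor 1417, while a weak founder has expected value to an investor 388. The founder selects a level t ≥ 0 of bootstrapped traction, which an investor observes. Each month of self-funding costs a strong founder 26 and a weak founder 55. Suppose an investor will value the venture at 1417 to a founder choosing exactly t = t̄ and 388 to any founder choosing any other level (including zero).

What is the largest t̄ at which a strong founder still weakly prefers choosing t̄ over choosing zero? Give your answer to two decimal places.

Choosing t̄ yields the strong type 1417 − 26·t̄; choosing zero yields 388.
The strong type is indifferent at 1417 − 26·t̄ = 388, i.e. t̄ = (1417 − 388) / 26 ≈ 39.58.
For any t̄ above 39.58 the strong type would rather pool at zero, so separation collapses.

39.58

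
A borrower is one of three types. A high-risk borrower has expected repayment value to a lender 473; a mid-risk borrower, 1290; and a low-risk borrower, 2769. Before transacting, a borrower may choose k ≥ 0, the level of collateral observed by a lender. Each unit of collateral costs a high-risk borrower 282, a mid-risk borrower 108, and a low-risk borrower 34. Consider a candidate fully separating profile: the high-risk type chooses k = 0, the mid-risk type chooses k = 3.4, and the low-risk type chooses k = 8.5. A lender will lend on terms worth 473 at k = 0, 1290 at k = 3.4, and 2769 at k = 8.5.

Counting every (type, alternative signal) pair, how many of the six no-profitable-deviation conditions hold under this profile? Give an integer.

High-risk (own payoff 473): to k=3.4 gives 1290 − 282×3.4 = 331.2 → no gain ✓; to k=8.5 gives 2769 − 282×8.5 = 372 → no gain ✓.
Mid-risk (own payoff 1290 − 108×3.4 = 922.8): to k=0 gives 473 → no gain ✓; to k=8.5 gives 2769 − 108×8.5 = 1851 → profitable ✗.
Low-risk (own payoff 2769 − 34×8.5 = 2480): to k=0 gives 473 → no gain ✓; to k=3.4 gives 1290 − 34×3.4 = 1174.4 → no gain ✓.
5 of the 6 constraints hold; not an equilibrium.

5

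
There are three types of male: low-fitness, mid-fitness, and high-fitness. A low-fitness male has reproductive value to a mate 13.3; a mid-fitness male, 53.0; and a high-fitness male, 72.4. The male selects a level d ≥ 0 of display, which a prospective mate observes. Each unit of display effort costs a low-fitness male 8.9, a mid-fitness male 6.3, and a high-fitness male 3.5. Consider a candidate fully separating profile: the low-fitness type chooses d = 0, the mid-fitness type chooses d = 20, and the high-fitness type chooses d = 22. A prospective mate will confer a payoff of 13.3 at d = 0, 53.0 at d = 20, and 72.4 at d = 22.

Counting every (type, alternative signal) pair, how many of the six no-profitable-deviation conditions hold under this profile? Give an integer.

3

Low-fitness (own payoff 13.3): to d=20 gives 53.0 − 8.9×20 = -125 → no gain ✓; to d=22 gives 72.4 − 8.9×22 = -123.4 → no gain ✓.
Mid-fitness (own payoff 53.0 − 6.3×20 = -73): to d=0 gives 13.3 → profitable ✗; to d=22 gives 72.4 − 6.3×22 = -66.2 → profitable ✗.
High-fitness (own payoff 72.4 − 3.5×22 = -4.6): to d=0 gives 13.3 → profitable ✗; to d=20 gives 53.0 − 3.5×20 = -17 → no gain ✓.
3 of the 6 constraints hold; not an equilibrium.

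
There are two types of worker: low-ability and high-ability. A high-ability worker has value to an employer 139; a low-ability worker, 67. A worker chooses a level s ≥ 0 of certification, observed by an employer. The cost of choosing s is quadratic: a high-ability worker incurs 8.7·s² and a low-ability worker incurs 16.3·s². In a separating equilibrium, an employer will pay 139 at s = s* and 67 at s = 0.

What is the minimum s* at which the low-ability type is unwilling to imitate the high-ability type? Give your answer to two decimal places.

2.10

The low-ability type at s = 0 receives 67; imitating at s* yields 139 − 16.3·s*².
Indifference: 67 = 139 − 16.3·s*², so s*² = (139 − 67) / 16.3 ≈ 4.4172.
s* = √4.4172 ≈ 2.10.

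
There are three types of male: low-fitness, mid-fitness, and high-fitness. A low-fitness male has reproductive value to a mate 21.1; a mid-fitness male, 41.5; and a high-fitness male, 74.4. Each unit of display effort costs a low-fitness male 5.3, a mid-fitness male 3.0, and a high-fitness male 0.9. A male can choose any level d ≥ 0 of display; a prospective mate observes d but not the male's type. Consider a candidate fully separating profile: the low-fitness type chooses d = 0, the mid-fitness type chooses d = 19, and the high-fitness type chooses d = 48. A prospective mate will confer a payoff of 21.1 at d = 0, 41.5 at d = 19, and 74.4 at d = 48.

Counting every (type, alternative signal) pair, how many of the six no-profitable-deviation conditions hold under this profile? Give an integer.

High-fitness (own payoff 74.4 − 0.9×48 = 31.2): to d=0 gives 21.1 → no gain ✓; to d=19 gives 41.5 − 0.9×19 = 24.4 → no gain ✓.
Mid-fitness (own payoff 41.5 − 3.0×19 = -15.5): to d=0 gives 21.1 → profitable ✗; to d=48 gives 74.4 − 3.0×48 = -69.6 → no gain ✓.
Low-fitness (own payoff 21.1): to d=19 gives 41.5 − 5.3×19 = -59.2 → no gain ✓; to d=48 gives 74.4 − 5.3×48 = -180 → no gain ✓.
5 of the 6 constraints hold; not an equilibrium.

5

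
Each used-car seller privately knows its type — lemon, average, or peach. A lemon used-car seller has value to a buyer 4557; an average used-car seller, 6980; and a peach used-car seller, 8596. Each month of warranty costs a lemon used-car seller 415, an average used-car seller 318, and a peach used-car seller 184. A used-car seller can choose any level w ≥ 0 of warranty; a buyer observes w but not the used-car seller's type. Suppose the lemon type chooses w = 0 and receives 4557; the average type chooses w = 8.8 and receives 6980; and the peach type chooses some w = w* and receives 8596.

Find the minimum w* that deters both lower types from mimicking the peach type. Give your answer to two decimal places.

13.88

Average type (on-path payoff 6980 − 318×8.8 = 4181.6) won't mimic when 4181.6 ≥ 8596 − 318·w*, i.e. w* ≥ 13.88.
Lemon type (on-path payoff 4557) won't mimic when 4557 ≥ 8596 − 415·w*, i.e. w* ≥ 9.73.
Both must hold, so w* = max(9.73, 13.88) = 13.88. The average type's constraint binds.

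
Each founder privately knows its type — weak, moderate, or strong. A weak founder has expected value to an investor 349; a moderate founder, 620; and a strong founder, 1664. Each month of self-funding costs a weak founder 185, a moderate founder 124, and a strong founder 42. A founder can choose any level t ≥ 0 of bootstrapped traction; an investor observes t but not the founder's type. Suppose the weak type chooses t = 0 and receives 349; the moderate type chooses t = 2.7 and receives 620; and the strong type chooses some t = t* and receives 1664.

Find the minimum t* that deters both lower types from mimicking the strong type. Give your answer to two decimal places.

11.12

Weak type (on-path payoff 349) won't mimic when 349 ≥ 1664 − 185·t*, i.e. t* ≥ 7.11.
Moderate type (on-path payoff 620 − 124×2.7 = 285.2) won't mimic when 285.2 ≥ 1664 − 124·t*, i.e. t* ≥ 11.12.
Both must hold, so t* = max(7.11, 11.12) = 11.12. The moderate type's constraint binds.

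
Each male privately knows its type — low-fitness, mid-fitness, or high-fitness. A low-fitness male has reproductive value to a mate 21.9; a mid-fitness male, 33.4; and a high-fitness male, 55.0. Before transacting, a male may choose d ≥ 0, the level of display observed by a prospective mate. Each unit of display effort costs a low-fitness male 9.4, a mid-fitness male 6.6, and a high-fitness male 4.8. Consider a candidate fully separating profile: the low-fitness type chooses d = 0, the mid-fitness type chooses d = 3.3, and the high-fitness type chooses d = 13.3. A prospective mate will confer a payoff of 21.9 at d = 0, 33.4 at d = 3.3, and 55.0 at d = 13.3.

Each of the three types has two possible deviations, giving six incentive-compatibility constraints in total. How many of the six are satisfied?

3

Mid-fitness (own payoff 33.4 − 6.6×3.3 = 11.62): to d=0 gives 21.9 → profitable ✗; to d=13.3 gives 55.0 − 6.6×13.3 = -32.78 → no gain ✓.
Low-fitness (own payoff 21.9): to d=3.3 gives 33.4 − 9.4×3.3 = 2.38 → no gain ✓; to d=13.3 gives 55.0 − 9.4×13.3 = -70.02 → no gain ✓.
High-fitness (own payoff 55.0 − 4.8×13.3 = -8.84): to d=0 gives 21.9 → profitable ✗; to d=3.3 gives 33.4 − 4.8×3.3 = 17.56 → profitable ✗.
3 of the 6 constraints hold; not an equilibrium.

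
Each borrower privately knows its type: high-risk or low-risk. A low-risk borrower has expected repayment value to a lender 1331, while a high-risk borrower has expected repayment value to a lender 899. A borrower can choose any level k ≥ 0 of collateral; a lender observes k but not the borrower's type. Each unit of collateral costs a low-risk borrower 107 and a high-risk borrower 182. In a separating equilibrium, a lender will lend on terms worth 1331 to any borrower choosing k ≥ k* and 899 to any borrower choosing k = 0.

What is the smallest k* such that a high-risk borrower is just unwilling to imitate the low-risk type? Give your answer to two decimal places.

2.37

A high-risk borrower choosing k = 0 receives 899.
Imitating at k* instead would pay 1331 at cost 182·k*, netting 1331 − 182·k*.
Indifference: 899 = 1331 − 182·k*, so k* = (1331 − 899) / 182 ≈ 2.37.
At k* the high-risk type's incentive constraint just binds; the low-risk type strictly prefers k* since its per-unit cost is lower.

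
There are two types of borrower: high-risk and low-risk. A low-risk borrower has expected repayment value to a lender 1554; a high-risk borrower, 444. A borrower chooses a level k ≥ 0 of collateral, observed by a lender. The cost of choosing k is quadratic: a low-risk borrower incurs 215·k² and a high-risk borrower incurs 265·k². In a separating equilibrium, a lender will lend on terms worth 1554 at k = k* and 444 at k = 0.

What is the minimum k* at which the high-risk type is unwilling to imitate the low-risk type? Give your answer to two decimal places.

The high-risk type at k = 0 receives 444; imitating at k* yields 1554 − 265·k*².
Indifference: 444 = 1554 − 265·k*², so k*² = (1554 − 444) / 265 ≈ 4.1887.
k* = √4.1887 ≈ 2.05.

2.05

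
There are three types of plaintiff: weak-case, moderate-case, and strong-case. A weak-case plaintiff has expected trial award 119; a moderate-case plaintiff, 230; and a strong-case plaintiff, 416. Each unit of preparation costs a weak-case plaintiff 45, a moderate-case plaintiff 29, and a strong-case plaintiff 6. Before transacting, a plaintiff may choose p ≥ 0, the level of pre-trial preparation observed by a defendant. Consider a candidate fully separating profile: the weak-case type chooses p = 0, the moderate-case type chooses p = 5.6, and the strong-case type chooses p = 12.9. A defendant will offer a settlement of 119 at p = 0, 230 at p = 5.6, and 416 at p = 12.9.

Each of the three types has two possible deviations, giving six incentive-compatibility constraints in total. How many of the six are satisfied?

5

Strong-case (own payoff 416 − 6×12.9 = 338.6): to p=0 gives 119 → no gain ✓; to p=5.6 gives 230 − 6×5.6 = 196.4 → no gain ✓.
Weak-case (own payoff 119): to p=5.6 gives 230 − 45×5.6 = -22 → no gain ✓; to p=12.9 gives 416 − 45×12.9 = -164.5 → no gain ✓.
Moderate-case (own payoff 230 − 29×5.6 = 67.6): to p=0 gives 119 → profitable ✗; to p=12.9 gives 416 − 29×12.9 = 41.9 → no gain ✓.
5 of the 6 constraints hold; not an equilibrium.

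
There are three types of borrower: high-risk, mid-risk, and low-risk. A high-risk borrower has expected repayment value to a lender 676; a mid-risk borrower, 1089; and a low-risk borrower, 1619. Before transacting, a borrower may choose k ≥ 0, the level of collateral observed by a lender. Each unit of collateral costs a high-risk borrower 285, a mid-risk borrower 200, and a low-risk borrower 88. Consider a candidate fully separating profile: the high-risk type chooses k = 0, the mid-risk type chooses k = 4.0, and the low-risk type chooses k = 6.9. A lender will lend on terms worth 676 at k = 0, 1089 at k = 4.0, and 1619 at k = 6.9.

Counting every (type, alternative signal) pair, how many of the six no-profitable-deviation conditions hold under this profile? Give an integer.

Mid-risk (own payoff 1089 − 200×4.0 = 289): to k=0 gives 676 → profitable ✗; to k=6.9 gives 1619 − 200×6.9 = 239 → no gain ✓.
Low-risk (own payoff 1619 − 88×6.9 = 1011.8): to k=0 gives 676 → no gain ✓; to k=4.0 gives 1089 − 88×4.0 = 737 → no gain ✓.
High-risk (own payoff 676): to k=4.0 gives 1089 − 285×4.0 = -51 → no gain ✓; to k=6.9 gives 1619 − 285×6.9 = -347.5 → no gain ✓.
5 of the 6 constraints hold; not an equilibrium.

5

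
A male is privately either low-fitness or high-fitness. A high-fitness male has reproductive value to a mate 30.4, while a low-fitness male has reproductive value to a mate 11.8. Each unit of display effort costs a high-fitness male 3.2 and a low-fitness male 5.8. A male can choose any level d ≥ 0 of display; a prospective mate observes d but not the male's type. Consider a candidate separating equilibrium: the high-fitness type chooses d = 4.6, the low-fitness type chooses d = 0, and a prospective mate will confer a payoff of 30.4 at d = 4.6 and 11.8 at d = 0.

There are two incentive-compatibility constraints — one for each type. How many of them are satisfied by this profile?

2

Low-fitness type: stay at 0 → 11.8; mimic → 30.4 − 5.8 × 4.6 = 3.72. IC holds (11.8 ≥ 3.72).
High-fitness type: signal → 30.4 − 3.2 × 4.6 = 15.68; deviate to 0 → 11.8. IC holds (15.68 ≥ 11.8).
2 of 2 constraints hold, so this is a separating equilibrium.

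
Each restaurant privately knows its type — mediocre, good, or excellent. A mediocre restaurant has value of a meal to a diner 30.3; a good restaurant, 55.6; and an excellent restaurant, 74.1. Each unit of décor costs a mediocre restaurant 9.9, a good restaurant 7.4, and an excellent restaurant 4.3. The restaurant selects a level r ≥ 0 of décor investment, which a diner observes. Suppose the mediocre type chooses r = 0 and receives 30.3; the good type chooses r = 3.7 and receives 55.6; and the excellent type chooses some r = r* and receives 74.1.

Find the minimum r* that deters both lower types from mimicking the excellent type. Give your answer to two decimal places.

Good type (on-path payoff 55.6 − 7.4×3.7 = 28.22) won't mimic when 28.22 ≥ 74.1 − 7.4·r*, i.e. r* ≥ 6.20.
Mediocre type (on-path payoff 30.3) won't mimic when 30.3 ≥ 74.1 − 9.9·r*, i.e. r* ≥ 4.42.
Both must hold, so r* = max(4.42, 6.20) = 6.20. The good type's constraint binds.

6.20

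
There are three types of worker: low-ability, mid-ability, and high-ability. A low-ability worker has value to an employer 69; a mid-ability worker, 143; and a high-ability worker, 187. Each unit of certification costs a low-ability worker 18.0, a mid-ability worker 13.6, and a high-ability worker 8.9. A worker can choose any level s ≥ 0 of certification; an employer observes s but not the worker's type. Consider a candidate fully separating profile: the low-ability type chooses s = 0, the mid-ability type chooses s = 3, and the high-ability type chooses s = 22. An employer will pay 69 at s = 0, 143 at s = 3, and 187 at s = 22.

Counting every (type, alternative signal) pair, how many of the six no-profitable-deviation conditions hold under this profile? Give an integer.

High-ability (own payoff 187 − 8.9×22 = -8.8): to s=0 gives 69 → profitable ✗; to s=3 gives 143 − 8.9×3 = 116.3 → profitable ✗.
Low-ability (own payoff 69): to s=3 gives 143 − 18.0×3 = 89 → profitable ✗; to s=22 gives 187 − 18.0×22 = -209 → no gain ✓.
Mid-ability (own payoff 143 − 13.6×3 = 102.2): to s=0 gives 69 → no gain ✓; to s=22 gives 187 − 13.6×22 = -112.2 → no gain ✓.
3 of the 6 constraints hold; not an equilibrium.

3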